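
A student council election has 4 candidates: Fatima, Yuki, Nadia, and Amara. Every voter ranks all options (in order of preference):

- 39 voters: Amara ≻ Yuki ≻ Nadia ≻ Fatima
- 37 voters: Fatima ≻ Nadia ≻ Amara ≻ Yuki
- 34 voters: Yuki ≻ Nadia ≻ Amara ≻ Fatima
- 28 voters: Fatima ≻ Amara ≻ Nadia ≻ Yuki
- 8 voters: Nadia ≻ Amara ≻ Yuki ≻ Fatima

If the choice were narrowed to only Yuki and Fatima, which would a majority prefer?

Voters preferring Yuki to Fatima: 81; preferring Fatima to Yuki: 65.
Yuki wins the head-to-head.

Yuki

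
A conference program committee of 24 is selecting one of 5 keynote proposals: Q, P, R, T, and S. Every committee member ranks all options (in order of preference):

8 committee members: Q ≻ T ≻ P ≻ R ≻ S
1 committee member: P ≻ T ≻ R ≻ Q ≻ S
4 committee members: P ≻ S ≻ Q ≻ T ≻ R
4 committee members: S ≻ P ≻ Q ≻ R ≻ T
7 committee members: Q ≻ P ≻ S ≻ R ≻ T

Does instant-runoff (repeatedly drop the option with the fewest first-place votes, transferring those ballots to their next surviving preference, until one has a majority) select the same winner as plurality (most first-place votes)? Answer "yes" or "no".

Instant-runoff — R1 Q 15, P 5, R 0, T 0, S 4 (Q winner). Winner: Q.
Plurality — first-place votes: Q 15, P 5, R 0, T 0, S 4. Winner: Q.
The two methods agree.

yes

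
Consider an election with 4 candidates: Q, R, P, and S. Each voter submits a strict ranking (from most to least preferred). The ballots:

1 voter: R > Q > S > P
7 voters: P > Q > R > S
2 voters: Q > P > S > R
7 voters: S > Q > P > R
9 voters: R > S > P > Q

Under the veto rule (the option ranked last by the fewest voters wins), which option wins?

P

Last-place votes: Q 9, R 9, P 1, S 7.
P is ranked last by the fewest voters, so P wins.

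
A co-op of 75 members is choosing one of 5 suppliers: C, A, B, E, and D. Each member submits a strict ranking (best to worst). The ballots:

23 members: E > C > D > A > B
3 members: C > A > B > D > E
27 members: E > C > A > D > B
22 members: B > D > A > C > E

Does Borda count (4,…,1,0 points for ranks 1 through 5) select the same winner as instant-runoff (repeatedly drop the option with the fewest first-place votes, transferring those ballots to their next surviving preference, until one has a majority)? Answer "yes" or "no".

Borda — scores: C 184, A 130, B 94, E 200, D 142. Winner: E.
Instant-runoff — R1 C 3, A 0, B 22, E 50, D 0 (E winner). Winner: E.
The two methods agree.

yes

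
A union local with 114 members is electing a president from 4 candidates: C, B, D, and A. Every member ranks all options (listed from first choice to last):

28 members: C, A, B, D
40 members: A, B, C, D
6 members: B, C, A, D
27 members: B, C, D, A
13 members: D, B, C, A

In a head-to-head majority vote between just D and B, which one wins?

Voters preferring D to B: 13; preferring B to D: 101.
B wins the head-to-head.

B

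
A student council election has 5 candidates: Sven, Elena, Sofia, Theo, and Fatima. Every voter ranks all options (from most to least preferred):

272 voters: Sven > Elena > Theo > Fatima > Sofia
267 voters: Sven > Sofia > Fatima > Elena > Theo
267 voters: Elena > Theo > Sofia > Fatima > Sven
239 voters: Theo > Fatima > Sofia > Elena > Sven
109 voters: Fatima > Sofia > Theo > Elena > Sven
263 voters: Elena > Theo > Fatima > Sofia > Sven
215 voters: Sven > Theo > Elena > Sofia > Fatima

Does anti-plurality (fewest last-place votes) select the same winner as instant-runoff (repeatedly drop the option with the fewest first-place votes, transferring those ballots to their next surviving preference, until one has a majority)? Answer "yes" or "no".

Anti-plurality — last-place votes: Sven 878, Elena 0, Sofia 272, Theo 267, Fatima 215. Winner: Elena.
Instant-runoff — R1 Sven 754, Elena 530, Sofia 0, Theo 239, Fatima 109 (Sofia out); R2 Sven 754, Elena 530, Theo 239, Fatima 109 (Fatima out); R3 Sven 754, Elena 530, Theo 348 (Theo out); R4 Sven 754, Elena 878 (Elena winner). Winner: Elena.
The two methods agree.

yes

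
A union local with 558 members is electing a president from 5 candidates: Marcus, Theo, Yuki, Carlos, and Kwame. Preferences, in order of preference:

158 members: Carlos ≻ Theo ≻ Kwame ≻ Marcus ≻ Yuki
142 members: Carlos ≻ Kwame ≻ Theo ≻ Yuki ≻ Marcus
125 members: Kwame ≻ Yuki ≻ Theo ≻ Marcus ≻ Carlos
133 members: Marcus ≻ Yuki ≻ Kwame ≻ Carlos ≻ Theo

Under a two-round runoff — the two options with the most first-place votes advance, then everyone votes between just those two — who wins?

Round 1 first-place votes: Marcus 133, Theo 0, Yuki 0, Carlos 300, Kwame 125.
Carlos and Marcus advance.
Runoff: Carlos is preferred to Marcus by 300 voters; Marcus by 258.
Carlos wins the runoff.

Carlos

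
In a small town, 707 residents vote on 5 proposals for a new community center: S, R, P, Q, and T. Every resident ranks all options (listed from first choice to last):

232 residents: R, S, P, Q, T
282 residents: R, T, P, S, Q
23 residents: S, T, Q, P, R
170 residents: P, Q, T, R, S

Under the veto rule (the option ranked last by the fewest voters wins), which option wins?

Last-place votes: S 170, R 23, P 0, Q 282, T 232.
P is ranked last by the fewest voters, so P wins.

P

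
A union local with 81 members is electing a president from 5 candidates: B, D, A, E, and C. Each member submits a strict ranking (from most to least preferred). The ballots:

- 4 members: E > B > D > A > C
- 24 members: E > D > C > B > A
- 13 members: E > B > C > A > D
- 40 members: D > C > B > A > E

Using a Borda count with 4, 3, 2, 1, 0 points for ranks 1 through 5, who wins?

B: 4·3 + 24·1 + 13·3 + 40·2 = 155
D: 4·2 + 24·3 + 13·0 + 40·4 = 240
A: 4·1 + 24·0 + 13·1 + 40·1 = 57
E: 4·4 + 24·4 + 13·4 + 40·0 = 164
C: 4·0 + 24·2 + 13·2 + 40·3 = 194
D has the highest Borda score (240).

D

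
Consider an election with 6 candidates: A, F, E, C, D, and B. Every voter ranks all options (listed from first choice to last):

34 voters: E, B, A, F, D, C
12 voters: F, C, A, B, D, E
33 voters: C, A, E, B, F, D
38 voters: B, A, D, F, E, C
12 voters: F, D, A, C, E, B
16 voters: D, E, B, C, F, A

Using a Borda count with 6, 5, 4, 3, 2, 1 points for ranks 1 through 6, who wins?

A: 34·4 + 12·4 + 33·5 + 38·5 + 12·4 + 16·1 = 603
F: 34·3 + 12·6 + 33·2 + 38·3 + 12·6 + 16·2 = 458
E: 34·6 + 12·1 + 33·4 + 38·2 + 12·2 + 16·5 = 528
C: 34·1 + 12·5 + 33·6 + 38·1 + 12·3 + 16·3 = 414
D: 34·2 + 12·2 + 33·1 + 38·4 + 12·5 + 16·6 = 433
B: 34·5 + 12·3 + 33·3 + 38·6 + 12·1 + 16·4 = 609
B has the highest Borda score (609).

B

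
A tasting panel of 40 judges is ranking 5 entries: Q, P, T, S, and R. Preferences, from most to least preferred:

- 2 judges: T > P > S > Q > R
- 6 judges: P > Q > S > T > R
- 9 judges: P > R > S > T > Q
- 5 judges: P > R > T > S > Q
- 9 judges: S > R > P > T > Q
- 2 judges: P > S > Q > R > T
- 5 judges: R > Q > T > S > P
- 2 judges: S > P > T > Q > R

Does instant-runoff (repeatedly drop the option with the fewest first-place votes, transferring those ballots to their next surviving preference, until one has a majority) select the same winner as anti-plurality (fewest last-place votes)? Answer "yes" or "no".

no

Instant-runoff — R1 Q 0, P 22, T 2, S 11, R 5 (P winner). Winner: P.
Anti-plurality — last-place votes: Q 23, P 5, T 2, S 0, R 10. Winner: S.
The two methods disagree.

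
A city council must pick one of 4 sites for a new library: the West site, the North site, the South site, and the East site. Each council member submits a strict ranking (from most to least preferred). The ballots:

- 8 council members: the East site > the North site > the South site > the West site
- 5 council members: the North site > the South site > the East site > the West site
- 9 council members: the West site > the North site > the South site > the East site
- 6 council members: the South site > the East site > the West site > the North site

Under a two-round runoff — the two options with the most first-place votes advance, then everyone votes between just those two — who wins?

Round 1 first-place votes: the West site 9, the North site 5, the South site 6, the East site 8.
the West site and the East site advance.
Runoff: the West site is preferred to the East site by 9 voters; the East site by 19.
the East site wins the runoff.

the East site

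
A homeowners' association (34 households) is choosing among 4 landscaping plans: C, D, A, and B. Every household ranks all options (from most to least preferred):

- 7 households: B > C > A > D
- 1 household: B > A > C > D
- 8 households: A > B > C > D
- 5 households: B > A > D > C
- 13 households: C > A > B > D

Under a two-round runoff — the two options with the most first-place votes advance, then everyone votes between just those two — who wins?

Round 1 first-place votes: C 13, D 0, A 8, B 13.
B and C advance.
Runoff: B is preferred to C by 21 voters; C by 13.
B wins the runoff.

B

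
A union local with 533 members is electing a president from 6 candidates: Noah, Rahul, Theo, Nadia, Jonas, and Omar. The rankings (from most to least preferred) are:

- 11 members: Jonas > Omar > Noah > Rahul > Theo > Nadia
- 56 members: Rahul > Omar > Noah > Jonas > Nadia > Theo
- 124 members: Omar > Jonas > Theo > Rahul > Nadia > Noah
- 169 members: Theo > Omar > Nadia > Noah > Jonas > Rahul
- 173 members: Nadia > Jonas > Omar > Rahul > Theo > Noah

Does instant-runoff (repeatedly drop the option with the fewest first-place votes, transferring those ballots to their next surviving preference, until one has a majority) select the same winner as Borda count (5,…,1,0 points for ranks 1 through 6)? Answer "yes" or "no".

Instant-runoff — R1 Noah 0, Rahul 56, Theo 169, Nadia 173, Jonas 11, Omar 124 (Noah out); R2 Rahul 56, Theo 169, Nadia 173, Jonas 11, Omar 124 (Jonas out); R3 Rahul 56, Theo 169, Nadia 173, Omar 135 (Rahul out); R4 Theo 169, Nadia 173, Omar 191 (Theo out); R5 Nadia 173, Omar 360 (Omar winner). Winner: Omar.
Borda — scores: Noah 539, Rahul 896, Theo 1401, Nadia 1552, Jonas 1524, Omar 2083. Winner: Omar.
The two methods agree.

yes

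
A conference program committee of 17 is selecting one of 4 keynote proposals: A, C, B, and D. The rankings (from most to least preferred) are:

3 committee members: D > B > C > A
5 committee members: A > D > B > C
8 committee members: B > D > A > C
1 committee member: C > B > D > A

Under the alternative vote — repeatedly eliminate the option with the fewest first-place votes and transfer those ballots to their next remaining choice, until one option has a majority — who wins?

B

Round 1: A 5, C 1, B 8, D 3. Eliminate C.
Round 2: A 5, B 9, D 3. B has a majority.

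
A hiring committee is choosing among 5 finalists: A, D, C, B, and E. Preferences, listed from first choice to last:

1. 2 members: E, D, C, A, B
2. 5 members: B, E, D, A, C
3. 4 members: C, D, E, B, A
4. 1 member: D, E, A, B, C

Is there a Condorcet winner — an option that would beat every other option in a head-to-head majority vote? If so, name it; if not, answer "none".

E

E vs A: 12–0 for E.
E vs D: 7–5 for E.
E vs C: 8–4 for E.
E vs B: 7–5 for E.
E beats every other option head-to-head.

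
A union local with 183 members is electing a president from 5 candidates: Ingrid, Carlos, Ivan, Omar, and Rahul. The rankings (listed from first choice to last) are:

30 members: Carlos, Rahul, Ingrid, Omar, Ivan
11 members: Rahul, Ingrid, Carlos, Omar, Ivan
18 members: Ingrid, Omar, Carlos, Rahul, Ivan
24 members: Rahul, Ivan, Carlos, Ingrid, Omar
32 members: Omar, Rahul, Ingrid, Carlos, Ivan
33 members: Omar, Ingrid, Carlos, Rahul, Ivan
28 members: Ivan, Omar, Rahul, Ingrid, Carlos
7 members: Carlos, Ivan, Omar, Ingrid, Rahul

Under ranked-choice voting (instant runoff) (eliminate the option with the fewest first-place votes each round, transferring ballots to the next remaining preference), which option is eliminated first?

Round 1: Ingrid 18, Carlos 37, Ivan 28, Omar 65, Rahul 35. Eliminate Ingrid.

Ingrid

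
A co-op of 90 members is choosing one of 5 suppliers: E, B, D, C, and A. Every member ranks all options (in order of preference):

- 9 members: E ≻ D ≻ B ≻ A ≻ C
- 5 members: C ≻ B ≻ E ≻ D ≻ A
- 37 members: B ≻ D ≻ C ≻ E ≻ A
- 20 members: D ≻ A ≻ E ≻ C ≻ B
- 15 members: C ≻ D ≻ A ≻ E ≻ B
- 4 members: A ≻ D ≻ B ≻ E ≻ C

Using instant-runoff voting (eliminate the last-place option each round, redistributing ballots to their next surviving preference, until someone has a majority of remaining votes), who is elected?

Round 1: E 9, B 37, D 20, C 20, A 4. Eliminate A.
Round 2: E 9, B 37, D 24, C 20. Eliminate E.
Round 3: B 37, D 33, C 20. Eliminate C.
Round 4: B 42, D 48. D has a majority.

D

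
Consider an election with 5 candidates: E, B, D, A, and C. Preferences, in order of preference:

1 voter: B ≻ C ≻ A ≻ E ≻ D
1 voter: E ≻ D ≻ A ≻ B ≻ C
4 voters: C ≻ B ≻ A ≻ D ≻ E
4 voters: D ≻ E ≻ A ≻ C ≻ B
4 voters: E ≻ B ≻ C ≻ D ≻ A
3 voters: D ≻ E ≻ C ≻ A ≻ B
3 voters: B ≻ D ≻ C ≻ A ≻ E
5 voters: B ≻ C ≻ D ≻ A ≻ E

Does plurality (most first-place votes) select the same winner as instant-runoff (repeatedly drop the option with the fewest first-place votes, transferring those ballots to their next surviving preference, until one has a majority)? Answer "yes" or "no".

Plurality — first-place votes: E 5, B 9, D 7, A 0, C 4. Winner: B.
Instant-runoff — R1 E 5, B 9, D 7, A 0, C 4 (A out); R2 E 5, B 9, D 7, C 4 (C out); R3 E 5, B 13, D 7 (B winner). Winner: B.
The two methods agree.

yes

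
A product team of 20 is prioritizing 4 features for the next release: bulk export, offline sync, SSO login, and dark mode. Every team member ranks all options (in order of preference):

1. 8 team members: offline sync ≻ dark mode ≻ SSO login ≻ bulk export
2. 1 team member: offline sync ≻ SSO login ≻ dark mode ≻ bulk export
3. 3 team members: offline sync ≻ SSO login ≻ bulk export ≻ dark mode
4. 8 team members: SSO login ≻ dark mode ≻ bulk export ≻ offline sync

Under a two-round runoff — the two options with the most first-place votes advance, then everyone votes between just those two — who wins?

offline sync

Round 1 first-place votes: bulk export 0, offline sync 12, SSO login 8, dark mode 0.
offline sync and SSO login advance.
Runoff: offline sync is preferred to SSO login by 12 voters; SSO login by 8.
offline sync wins the runoff.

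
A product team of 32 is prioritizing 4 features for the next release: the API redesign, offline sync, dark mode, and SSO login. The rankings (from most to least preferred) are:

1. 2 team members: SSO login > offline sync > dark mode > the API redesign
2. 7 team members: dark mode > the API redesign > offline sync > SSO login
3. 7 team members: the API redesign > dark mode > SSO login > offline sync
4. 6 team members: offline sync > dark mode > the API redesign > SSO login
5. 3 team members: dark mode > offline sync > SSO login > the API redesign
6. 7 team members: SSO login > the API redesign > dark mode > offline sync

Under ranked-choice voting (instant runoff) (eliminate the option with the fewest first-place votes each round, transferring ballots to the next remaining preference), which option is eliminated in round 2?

the API redesign

Round 1: the API redesign 7, offline sync 6, dark mode 10, SSO login 9. Eliminate offline sync.
Round 2: the API redesign 7, dark mode 16, SSO login 9. Eliminate the API redesign.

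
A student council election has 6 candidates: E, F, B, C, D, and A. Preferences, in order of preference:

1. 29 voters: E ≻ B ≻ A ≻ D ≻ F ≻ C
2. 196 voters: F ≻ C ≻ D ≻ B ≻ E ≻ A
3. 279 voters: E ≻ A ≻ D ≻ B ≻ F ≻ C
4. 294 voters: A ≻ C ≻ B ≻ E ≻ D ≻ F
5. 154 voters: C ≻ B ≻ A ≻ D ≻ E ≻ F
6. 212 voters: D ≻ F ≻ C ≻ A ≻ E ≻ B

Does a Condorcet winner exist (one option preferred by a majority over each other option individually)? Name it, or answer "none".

A

A vs E: 660–504 for A.
A vs F: 756–408 for A.
A vs B: 785–379 for A.
A vs C: 602–562 for A.
A vs D: 756–408 for A.
A beats every other option head-to-head.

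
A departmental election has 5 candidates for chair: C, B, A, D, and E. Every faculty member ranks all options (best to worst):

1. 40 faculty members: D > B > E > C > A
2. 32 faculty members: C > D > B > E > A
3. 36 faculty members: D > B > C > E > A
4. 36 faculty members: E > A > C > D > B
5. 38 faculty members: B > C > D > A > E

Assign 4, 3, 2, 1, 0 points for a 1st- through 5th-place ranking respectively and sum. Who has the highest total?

D

C: 40·1 + 32·4 + 36·2 + 36·2 + 38·3 = 426
B: 40·3 + 32·2 + 36·3 + 36·0 + 38·4 = 444
A: 40·0 + 32·0 + 36·0 + 36·3 + 38·1 = 146
D: 40·4 + 32·3 + 36·4 + 36·1 + 38·2 = 512
E: 40·2 + 32·1 + 36·1 + 36·4 + 38·0 = 292
D has the highest Borda score (512).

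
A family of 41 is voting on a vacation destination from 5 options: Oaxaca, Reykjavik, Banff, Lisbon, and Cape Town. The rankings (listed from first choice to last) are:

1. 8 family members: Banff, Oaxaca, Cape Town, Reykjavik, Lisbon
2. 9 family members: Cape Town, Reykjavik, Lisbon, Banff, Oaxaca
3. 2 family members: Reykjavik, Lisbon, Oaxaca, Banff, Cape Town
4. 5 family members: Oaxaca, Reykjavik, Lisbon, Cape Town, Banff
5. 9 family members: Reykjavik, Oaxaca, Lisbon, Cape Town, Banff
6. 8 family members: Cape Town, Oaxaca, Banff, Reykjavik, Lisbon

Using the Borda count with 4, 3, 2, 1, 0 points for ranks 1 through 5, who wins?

Reykjavik

Oaxaca: 8·3 + 9·0 + 2·2 + 5·4 + 9·3 + 8·3 = 99
Reykjavik: 8·1 + 9·3 + 2·4 + 5·3 + 9·4 + 8·1 = 102
Banff: 8·4 + 9·1 + 2·1 + 5·0 + 9·0 + 8·2 = 59
Lisbon: 8·0 + 9·2 + 2·3 + 5·2 + 9·2 + 8·0 = 52
Cape Town: 8·2 + 9·4 + 2·0 + 5·1 + 9·1 + 8·4 = 98
Reykjavik has the highest Borda score (102).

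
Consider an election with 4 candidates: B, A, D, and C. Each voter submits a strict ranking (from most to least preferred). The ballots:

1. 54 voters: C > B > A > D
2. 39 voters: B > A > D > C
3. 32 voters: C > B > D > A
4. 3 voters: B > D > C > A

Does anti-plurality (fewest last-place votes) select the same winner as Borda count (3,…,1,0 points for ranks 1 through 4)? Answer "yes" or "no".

Anti-plurality — last-place votes: B 0, A 35, D 54, C 39. Winner: B.
Borda — scores: B 298, A 132, D 77, C 261. Winner: B.
The two methods agree.

yes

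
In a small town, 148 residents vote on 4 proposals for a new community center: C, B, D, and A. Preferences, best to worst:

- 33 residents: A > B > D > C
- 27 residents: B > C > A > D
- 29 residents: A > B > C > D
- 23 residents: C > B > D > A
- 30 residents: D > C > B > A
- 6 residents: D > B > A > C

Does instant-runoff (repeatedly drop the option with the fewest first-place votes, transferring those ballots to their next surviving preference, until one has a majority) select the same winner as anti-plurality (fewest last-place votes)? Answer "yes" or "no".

yes

Instant-runoff — R1 C 23, B 27, D 36, A 62 (C out); R2 B 50, D 36, A 62 (D out); R3 B 86, A 62 (B winner). Winner: B.
Anti-plurality — last-place votes: C 39, B 0, D 56, A 53. Winner: B.
The two methods agree.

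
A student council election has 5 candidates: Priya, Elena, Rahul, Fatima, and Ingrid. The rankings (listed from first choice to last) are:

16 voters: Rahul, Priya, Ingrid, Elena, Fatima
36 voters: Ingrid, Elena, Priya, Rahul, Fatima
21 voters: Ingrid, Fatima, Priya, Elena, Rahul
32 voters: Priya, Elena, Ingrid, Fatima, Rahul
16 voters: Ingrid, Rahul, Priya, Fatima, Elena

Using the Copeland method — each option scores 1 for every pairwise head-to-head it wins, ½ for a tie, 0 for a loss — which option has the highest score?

Priya: beats Elena, Rahul, and Fatima; loses to Ingrid → score 3.
Elena: beats Rahul and Fatima; loses to Priya and Ingrid → score 2.
Rahul: beats Fatima; loses to Priya, Elena, and Ingrid → score 1.
Fatima: loses to Priya, Elena, Rahul, and Ingrid → score 0.
Ingrid: beats Priya, Elena, Rahul, and Fatima → score 4.
Ingrid has the best pairwise record.

Ingrid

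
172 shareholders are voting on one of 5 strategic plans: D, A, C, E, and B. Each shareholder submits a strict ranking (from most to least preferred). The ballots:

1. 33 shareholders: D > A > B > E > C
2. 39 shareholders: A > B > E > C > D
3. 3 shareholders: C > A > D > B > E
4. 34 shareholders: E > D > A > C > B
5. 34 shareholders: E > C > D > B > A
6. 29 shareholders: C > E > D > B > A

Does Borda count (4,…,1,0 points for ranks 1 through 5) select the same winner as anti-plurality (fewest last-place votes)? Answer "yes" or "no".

yes

Borda — scores: D 366, A 332, C 303, E 470, B 249. Winner: E.
Anti-plurality — last-place votes: D 39, A 63, C 33, E 3, B 34. Winner: E.
The two methods agree.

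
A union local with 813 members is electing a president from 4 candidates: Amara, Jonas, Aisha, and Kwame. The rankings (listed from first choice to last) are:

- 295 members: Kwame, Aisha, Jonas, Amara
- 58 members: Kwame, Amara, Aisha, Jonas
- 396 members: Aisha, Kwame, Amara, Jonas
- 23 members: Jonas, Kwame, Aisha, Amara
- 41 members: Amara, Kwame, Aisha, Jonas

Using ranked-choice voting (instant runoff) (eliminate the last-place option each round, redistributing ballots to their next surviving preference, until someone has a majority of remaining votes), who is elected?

Kwame

Round 1: Amara 41, Jonas 23, Aisha 396, Kwame 353. Eliminate Jonas.
Round 2: Amara 41, Aisha 396, Kwame 376. Eliminate Amara.
Round 3: Aisha 396, Kwame 417. Kwame has a majority.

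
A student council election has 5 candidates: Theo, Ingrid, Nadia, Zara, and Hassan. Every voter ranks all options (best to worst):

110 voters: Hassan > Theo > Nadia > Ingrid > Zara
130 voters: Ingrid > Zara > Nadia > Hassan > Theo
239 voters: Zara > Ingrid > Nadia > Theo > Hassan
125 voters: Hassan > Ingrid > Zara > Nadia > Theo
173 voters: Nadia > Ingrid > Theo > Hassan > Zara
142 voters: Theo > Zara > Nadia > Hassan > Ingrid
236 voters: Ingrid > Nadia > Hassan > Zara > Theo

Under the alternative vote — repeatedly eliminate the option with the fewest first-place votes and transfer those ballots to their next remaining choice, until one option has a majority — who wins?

Ingrid

Round 1: Theo 142, Ingrid 366, Nadia 173, Zara 239, Hassan 235. Eliminate Theo.
Round 2: Ingrid 366, Nadia 173, Zara 381, Hassan 235. Eliminate Nadia.
Round 3: Ingrid 539, Zara 381, Hassan 235. Eliminate Hassan.
Round 4: Ingrid 774, Zara 381. Ingrid has a majority.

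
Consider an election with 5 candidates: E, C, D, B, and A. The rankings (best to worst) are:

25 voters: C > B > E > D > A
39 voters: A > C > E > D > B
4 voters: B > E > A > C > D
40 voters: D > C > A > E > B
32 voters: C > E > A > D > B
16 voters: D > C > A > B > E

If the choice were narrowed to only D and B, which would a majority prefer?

D

Voters preferring D to B: 127; preferring B to D: 29.
D wins the head-to-head.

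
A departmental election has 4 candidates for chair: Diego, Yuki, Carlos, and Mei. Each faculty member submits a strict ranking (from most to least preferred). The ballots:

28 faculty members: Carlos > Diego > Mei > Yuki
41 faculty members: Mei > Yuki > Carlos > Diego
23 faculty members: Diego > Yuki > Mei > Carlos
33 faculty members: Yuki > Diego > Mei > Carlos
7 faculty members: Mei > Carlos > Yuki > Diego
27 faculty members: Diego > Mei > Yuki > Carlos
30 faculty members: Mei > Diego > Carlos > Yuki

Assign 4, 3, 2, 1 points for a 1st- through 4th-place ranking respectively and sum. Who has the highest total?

Diego: 28·3 + 41·1 + 23·4 + 33·3 + 7·1 + 27·4 + 30·3 = 521
Yuki: 28·1 + 41·3 + 23·3 + 33·4 + 7·2 + 27·2 + 30·1 = 450
Carlos: 28·4 + 41·2 + 23·1 + 33·1 + 7·3 + 27·1 + 30·2 = 358
Mei: 28·2 + 41·4 + 23·2 + 33·2 + 7·4 + 27·3 + 30·4 = 561
Mei has the highest Borda score (561).

Mei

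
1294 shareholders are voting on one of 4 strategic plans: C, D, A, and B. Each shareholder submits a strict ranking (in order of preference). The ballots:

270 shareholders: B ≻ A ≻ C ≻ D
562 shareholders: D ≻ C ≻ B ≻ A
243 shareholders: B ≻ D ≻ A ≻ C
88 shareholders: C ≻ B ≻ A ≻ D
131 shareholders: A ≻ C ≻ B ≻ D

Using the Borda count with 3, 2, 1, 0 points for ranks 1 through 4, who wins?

C: 270·1 + 562·2 + 243·0 + 88·3 + 131·2 = 1920
D: 270·0 + 562·3 + 243·2 + 88·0 + 131·0 = 2172
A: 270·2 + 562·0 + 243·1 + 88·1 + 131·3 = 1264
B: 270·3 + 562·1 + 243·3 + 88·2 + 131·1 = 2408
B has the highest Borda score (2408).

B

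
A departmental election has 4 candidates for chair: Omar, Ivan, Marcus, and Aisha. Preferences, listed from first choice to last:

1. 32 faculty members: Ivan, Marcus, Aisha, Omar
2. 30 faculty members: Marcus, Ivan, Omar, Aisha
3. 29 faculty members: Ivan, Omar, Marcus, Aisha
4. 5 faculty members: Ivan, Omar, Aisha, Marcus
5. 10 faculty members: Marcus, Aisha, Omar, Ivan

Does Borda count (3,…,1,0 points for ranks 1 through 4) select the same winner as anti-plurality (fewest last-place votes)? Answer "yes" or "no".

no

Borda — scores: Omar 108, Ivan 258, Marcus 213, Aisha 57. Winner: Ivan.
Anti-plurality — last-place votes: Omar 32, Ivan 10, Marcus 5, Aisha 59. Winner: Marcus.
The two methods disagree.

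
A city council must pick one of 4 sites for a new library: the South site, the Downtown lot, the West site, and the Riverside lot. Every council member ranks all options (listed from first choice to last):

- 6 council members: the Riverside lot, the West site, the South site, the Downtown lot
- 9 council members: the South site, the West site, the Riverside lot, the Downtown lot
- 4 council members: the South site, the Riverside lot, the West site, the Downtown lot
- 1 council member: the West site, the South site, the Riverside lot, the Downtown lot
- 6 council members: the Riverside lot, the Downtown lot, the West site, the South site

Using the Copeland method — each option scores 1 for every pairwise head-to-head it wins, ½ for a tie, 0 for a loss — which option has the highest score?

the South site: beats the Downtown lot and the Riverside lot; ties the West site → score 2.5.
the Downtown lot: loses to the South site, the West site, and the Riverside lot → score 0.
the West site: beats the Downtown lot; ties the South site; loses to the Riverside lot → score 1.5.
the Riverside lot: beats the Downtown lot and the West site; loses to the South site → score 2.
the South site has the best pairwise record.

the South site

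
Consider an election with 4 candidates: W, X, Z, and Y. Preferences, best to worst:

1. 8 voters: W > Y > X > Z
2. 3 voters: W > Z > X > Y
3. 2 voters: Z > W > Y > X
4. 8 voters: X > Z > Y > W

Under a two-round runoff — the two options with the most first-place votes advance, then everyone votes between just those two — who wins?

Round 1 first-place votes: W 11, X 8, Z 2, Y 0.
W and X advance.
Runoff: W is preferred to X by 13 voters; X by 8.
W wins the runoff.

W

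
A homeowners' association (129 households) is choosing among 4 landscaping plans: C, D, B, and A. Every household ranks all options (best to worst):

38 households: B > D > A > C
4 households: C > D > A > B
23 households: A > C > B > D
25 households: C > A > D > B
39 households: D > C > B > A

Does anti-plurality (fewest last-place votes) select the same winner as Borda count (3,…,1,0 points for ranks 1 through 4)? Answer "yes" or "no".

Anti-plurality — last-place votes: C 38, D 23, B 29, A 39. Winner: D.
Borda — scores: C 211, D 226, B 176, A 161. Winner: D.
The two methods agree.

yes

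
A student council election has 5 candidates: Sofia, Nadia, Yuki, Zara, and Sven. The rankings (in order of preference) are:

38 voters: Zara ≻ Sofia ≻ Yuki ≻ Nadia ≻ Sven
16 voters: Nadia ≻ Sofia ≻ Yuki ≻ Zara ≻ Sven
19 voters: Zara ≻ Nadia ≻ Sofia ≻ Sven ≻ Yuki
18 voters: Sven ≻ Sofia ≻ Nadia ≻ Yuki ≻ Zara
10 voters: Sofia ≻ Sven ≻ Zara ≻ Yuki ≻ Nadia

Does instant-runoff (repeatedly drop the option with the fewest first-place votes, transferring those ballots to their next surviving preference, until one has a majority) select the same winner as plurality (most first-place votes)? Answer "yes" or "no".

Instant-runoff — R1 Sofia 10, Nadia 16, Yuki 0, Zara 57, Sven 18 (Zara winner). Winner: Zara.
Plurality — first-place votes: Sofia 10, Nadia 16, Yuki 0, Zara 57, Sven 18. Winner: Zara.
The two methods agree.

yes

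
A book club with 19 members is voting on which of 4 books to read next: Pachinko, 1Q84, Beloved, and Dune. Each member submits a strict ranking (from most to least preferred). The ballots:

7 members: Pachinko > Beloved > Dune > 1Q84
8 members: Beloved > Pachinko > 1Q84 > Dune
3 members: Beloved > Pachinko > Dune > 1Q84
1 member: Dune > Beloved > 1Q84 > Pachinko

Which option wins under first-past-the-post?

First-place votes: Pachinko 7, 1Q84 0, Beloved 11, Dune 1.
Beloved has the most first-place votes.

Beloved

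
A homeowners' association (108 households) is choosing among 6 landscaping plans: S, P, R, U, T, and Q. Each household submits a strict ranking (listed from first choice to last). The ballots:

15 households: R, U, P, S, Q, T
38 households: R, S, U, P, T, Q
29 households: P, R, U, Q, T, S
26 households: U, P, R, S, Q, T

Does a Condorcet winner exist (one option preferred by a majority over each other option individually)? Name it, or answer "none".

none

Checking pairwise contests:
P beats S 70–38.
U beats P 79–29.
P beats R 55–53.
R beats U 82–26.
S beats T 79–29.
S beats Q 79–29.
Every option loses at least one head-to-head, so there is no Condorcet winner.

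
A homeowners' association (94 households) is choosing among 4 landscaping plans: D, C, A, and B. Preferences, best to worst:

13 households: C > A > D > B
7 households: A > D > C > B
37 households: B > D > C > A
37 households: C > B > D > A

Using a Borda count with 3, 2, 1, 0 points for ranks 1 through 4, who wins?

D: 13·1 + 7·2 + 37·2 + 37·1 = 138
C: 13·3 + 7·1 + 37·1 + 37·3 = 194
A: 13·2 + 7·3 + 37·0 + 37·0 = 47
B: 13·0 + 7·0 + 37·3 + 37·2 = 185
C has the highest Borda score (194).

C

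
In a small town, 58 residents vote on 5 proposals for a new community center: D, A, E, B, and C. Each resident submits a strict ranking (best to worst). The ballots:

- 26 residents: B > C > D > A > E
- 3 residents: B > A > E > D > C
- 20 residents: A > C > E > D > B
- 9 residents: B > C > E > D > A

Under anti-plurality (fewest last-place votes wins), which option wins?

D

Last-place votes: D 0, A 9, E 26, B 20, C 3.
D is ranked last by the fewest voters, so D wins.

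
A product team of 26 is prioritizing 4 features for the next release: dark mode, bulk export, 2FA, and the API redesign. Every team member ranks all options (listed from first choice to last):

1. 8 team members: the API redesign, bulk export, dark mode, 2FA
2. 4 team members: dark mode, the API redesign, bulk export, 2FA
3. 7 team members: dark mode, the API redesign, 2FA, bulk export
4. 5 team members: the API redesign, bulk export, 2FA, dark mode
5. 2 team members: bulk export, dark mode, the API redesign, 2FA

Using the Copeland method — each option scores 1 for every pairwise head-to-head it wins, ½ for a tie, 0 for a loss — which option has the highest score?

the API redesign

dark mode: beats 2FA; ties the API redesign; loses to bulk export → score 1.5.
bulk export: beats dark mode and 2FA; loses to the API redesign → score 2.
2FA: loses to dark mode, bulk export, and the API redesign → score 0.
the API redesign: beats bulk export and 2FA; ties dark mode → score 2.5.
the API redesign has the best pairwise record.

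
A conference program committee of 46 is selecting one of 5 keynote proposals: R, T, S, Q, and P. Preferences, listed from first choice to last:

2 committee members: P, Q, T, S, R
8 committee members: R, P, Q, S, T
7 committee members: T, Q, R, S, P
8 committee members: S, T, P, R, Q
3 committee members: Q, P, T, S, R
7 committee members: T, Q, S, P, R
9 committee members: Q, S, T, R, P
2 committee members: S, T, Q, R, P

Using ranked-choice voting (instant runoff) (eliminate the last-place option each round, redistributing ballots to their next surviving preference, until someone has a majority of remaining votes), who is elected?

Round 1: R 8, T 14, S 10, Q 12, P 2. Eliminate P.
Round 2: R 8, T 14, S 10, Q 14. Eliminate R.
Round 3: T 14, S 10, Q 22. Eliminate S.
Round 4: T 24, Q 22. T has a majority.

T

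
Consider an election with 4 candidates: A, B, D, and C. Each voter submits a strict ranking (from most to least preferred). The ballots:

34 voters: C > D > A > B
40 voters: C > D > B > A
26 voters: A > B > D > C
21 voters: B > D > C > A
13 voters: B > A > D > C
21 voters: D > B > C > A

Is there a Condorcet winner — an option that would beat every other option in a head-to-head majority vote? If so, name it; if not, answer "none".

D

D vs A: 116–39 for D.
D vs B: 95–60 for D.
D vs C: 81–74 for D.
D beats every other option head-to-head.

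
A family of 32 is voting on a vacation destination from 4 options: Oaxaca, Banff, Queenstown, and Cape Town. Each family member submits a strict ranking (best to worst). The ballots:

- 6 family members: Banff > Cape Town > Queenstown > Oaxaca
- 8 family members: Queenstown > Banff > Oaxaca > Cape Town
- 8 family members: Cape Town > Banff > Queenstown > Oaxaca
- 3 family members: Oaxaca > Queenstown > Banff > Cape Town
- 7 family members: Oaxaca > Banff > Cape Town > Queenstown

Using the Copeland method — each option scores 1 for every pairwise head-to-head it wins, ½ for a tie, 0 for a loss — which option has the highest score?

Oaxaca: beats Cape Town; loses to Banff and Queenstown → score 1.
Banff: beats Oaxaca, Queenstown, and Cape Town → score 3.
Queenstown: beats Oaxaca; loses to Banff and Cape Town → score 1.
Cape Town: beats Queenstown; loses to Oaxaca and Banff → score 1.
Banff has the best pairwise record.

Banff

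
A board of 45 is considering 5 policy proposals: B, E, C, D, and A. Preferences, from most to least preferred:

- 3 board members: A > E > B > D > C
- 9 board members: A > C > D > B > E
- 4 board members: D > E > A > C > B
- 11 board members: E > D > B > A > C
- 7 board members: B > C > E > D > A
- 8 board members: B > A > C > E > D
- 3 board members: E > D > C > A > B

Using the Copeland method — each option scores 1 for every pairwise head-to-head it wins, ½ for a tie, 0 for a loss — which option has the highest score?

B

B: beats E, C, and A; loses to D → score 3.
E: beats D and A; loses to B and C → score 2.
C: beats E and D; loses to B and A → score 2.
D: beats B and A; loses to E and C → score 2.
A: beats C; loses to B, E, and D → score 1.
B has the best pairwise record.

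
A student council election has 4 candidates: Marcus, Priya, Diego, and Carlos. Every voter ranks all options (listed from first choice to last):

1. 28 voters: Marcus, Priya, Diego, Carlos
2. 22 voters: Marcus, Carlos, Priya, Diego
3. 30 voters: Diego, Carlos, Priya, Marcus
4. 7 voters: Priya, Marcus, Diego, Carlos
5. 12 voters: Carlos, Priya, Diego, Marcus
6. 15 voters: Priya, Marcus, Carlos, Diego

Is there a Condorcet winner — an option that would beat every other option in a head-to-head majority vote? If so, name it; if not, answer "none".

Checking pairwise contests:
Priya beats Marcus 64–50.
Carlos beats Priya 64–50.
Marcus beats Diego 72–42.
Marcus beats Carlos 72–42.
Every option loses at least one head-to-head, so there is no Condorcet winner.

none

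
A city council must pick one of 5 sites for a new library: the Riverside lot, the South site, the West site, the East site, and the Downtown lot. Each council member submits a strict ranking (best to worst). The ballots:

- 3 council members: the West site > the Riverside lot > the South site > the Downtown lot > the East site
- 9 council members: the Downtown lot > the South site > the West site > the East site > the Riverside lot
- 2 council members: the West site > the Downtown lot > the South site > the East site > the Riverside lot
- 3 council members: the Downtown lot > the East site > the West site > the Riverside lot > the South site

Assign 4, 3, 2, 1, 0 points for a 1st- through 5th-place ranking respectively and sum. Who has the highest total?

the Riverside lot: 3·3 + 9·0 + 2·0 + 3·1 = 12
the South site: 3·2 + 9·3 + 2·2 + 3·0 = 37
the West site: 3·4 + 9·2 + 2·4 + 3·2 = 44
the East site: 3·0 + 9·1 + 2·1 + 3·3 = 20
the Downtown lot: 3·1 + 9·4 + 2·3 + 3·4 = 57
the Downtown lot has the highest Borda score (57).

the Downtown lot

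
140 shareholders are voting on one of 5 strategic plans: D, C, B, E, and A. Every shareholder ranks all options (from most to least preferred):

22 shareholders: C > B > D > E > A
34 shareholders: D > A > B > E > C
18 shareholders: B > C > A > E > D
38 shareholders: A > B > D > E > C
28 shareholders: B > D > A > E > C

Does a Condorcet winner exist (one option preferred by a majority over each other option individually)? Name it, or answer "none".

none

Checking pairwise contests:
B beats D 106–34.
D beats C 100–40.
A beats B 72–68.
D beats E 122–18.
D beats A 84–56.
Every option loses at least one head-to-head, so there is no Condorcet winner.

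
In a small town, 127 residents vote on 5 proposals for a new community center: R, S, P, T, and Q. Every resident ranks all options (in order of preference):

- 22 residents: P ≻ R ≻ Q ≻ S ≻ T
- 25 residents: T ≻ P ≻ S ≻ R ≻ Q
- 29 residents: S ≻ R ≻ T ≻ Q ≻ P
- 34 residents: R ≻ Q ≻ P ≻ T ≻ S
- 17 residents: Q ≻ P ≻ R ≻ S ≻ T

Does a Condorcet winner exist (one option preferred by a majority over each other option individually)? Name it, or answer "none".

Checking pairwise contests:
P beats R 64–63.
R beats S 73–54.
Q beats P 80–47.
R beats T 102–25.
R beats Q 110–17.
Every option loses at least one head-to-head, so there is no Condorcet winner.

none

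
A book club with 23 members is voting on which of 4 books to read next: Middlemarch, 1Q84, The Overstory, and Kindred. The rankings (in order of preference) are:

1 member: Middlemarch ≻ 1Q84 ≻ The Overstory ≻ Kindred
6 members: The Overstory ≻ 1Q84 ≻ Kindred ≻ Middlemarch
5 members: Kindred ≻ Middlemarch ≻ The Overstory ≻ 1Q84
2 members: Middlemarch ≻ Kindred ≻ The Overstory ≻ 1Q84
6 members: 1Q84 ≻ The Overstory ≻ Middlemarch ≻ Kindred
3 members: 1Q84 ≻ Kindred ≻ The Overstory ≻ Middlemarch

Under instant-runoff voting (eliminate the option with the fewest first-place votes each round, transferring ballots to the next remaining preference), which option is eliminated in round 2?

Round 1: Middlemarch 3, 1Q84 9, The Overstory 6, Kindred 5. Eliminate Middlemarch.
Round 2: 1Q84 10, The Overstory 6, Kindred 7. Eliminate The Overstory.

The Overstory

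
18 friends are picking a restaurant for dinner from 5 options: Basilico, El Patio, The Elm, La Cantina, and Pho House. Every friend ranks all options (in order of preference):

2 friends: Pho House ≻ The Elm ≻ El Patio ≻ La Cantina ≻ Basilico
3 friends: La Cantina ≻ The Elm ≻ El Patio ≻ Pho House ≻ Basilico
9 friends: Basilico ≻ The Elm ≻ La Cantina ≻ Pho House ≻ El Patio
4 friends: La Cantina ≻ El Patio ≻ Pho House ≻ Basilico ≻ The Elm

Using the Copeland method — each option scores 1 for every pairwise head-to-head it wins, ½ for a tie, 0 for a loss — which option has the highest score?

Basilico: beats The Elm; ties El Patio, La Cantina, and Pho House → score 2.5.
El Patio: ties Basilico; loses to The Elm, La Cantina, and Pho House → score 0.5.
The Elm: beats El Patio, La Cantina, and Pho House; loses to Basilico → score 3.
La Cantina: beats El Patio and Pho House; ties Basilico; loses to The Elm → score 2.5.
Pho House: beats El Patio; ties Basilico; loses to The Elm and La Cantina → score 1.5.
The Elm has the best pairwise record.

The Elm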